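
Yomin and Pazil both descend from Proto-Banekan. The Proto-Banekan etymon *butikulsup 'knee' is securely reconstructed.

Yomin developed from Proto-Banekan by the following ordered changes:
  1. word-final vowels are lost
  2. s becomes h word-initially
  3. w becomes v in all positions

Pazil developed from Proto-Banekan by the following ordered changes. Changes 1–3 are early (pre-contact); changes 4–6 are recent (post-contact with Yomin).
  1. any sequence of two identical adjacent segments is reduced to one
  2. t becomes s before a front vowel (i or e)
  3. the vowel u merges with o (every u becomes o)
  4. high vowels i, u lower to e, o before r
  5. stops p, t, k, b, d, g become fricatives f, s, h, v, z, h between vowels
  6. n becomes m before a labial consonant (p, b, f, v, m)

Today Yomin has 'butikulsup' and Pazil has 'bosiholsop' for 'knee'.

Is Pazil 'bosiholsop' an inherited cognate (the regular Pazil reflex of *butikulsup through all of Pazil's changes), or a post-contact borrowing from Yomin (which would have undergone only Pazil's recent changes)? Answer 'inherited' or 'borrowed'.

If inherited, *butikulsup would pass through all of Pazil's changes:
Pazil: *butikulsup
  butikulsup (rule 1 does not apply)
  butikulsup → busikulsup   [palatalisation]
  busikulsup → bosikolsop   [vowel merger]
  bosikolsop (rule 4 does not apply)
  bosikolsop → bosiholsop   [intervocalic lenition]
  bosiholsop (rule 6 does not apply)
  giving Pazil bosiholsop.
If borrowed from Yomin 'butikulsup' after the early changes, it would undergo only the recent ones:
  rule 4 (pre-rhotic lowering): no change (butikulsup)
  rule 5 (intervocalic lenition): butikulsup → busihulsup
  rule 6 (nasal place assimilation): no change (busihulsup)
  ⇒ as a loan: busihulsup
Pazil 'bosiholsop' matches the inherited outcome exactly, so it is an inherited cognate, not a loan.

inherited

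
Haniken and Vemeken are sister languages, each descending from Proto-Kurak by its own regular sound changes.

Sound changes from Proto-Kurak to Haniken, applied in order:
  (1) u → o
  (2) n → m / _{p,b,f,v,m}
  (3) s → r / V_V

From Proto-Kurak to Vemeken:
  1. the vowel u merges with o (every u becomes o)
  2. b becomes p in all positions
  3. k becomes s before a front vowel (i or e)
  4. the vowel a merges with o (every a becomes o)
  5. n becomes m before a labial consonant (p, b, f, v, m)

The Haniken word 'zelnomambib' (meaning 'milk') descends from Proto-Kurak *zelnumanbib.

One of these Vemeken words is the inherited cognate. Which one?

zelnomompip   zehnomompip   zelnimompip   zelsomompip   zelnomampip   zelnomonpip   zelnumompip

zelnomompip

Vemeken: start from *zelnumanbib.
  rule 1 (vowel merger): zelnumanbib → zelnomanbib
  rule 2 (unconditioned shift): zelnomanbib → zelnomanpip
  rule 3: no change — zelnomanpip
  rule 4 (vowel merger): zelnomanpip → zelnomonpip
  rule 5 (nasal place assimilation): zelnomonpip → zelnomompip
  ⇒ Vemeken zelnomompip
Among the options, 'zelnomompip' alone shows every Vemeken change applied in order.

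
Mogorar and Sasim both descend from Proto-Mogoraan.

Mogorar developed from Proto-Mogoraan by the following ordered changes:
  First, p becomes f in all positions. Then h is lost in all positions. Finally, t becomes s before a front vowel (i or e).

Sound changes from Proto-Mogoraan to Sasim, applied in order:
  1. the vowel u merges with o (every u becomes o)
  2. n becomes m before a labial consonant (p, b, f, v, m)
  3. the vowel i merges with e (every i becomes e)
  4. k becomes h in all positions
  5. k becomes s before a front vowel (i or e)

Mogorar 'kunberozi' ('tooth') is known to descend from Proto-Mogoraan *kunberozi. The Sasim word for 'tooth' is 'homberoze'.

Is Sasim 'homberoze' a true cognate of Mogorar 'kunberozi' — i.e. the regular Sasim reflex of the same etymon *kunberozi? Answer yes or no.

Derive the expected Sasim reflex of *kunberozi:
Sasim: *kunberozi
  kunberozi → konberozi   [vowel merger]
  konberozi → komberozi   [nasal place assimilation]
  komberozi → komberoze   [vowel merger]
  komberoze → homberoze   [unconditioned shift]
  homberoze (rule 5 does not apply)
  giving Sasim homberoze.
Sasim 'homberoze' matches the regular reflex exactly, so the pair is cognate.

yes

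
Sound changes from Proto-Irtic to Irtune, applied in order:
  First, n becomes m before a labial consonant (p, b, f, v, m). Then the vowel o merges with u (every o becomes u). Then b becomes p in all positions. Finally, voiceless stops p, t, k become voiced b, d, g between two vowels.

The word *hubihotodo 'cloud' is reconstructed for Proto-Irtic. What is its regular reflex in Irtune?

Irtune: *hubihotodo
  hubihotodo (rule 1 does not apply)
  hubihotodo → hubihutudu   [vowel merger]
  hubihutudu → hupihutudu   [unconditioned shift]
  hupihutudu → hubihududu   [intervocalic voicing]
  giving Irtune hubihududu.

hubihududu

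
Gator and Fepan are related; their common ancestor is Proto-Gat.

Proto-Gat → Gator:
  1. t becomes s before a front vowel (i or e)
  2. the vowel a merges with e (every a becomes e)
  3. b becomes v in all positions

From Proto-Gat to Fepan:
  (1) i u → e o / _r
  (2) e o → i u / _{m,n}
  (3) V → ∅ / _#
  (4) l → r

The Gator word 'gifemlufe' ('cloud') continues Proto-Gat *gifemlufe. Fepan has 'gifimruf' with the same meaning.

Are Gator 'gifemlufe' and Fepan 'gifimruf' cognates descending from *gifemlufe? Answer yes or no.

Derive the expected Fepan reflex of *gifemlufe:
Fepan: start from *gifemlufe.
  rule 1: no change — gifemlufe
  rule 2 (pre-nasal raising): gifemlufe → gifimlufe
  rule 3 (apocope): gifimlufe → gifimluf
  rule 4 (unconditioned shift): gifimluf → gifimruf
  ⇒ Fepan gifimruf
Fepan 'gifimruf' matches the regular reflex exactly, so the pair is cognate.

yes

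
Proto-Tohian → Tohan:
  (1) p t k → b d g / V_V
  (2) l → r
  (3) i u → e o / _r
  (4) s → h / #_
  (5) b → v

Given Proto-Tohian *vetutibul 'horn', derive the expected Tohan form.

Tohan: *vetutibul > vedudibul > vedudibur > vedudibor > vedudivor  (by intervocalic voicing, unconditioned shift, pre-rhotic lowering, unconditioned shift)

vedudivor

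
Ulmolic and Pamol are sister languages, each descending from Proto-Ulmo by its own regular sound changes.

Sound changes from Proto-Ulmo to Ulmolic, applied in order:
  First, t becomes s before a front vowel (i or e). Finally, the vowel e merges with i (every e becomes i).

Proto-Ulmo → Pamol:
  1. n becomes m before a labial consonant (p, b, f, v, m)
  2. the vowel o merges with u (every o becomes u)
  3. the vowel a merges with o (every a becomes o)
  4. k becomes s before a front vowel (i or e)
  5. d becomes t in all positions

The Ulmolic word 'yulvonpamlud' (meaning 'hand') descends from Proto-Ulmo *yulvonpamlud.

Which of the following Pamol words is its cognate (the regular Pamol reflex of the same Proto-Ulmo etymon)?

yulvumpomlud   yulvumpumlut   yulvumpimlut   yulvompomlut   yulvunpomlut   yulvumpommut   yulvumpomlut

yulvumpomlut

Pamol: *yulvonpamlud
  yulvonpamlud → yulvompamlud   [nasal place assimilation]
  yulvompamlud → yulvumpamlud   [vowel merger]
  yulvumpamlud → yulvumpomlud   [vowel merger]
  yulvumpomlud (rule 4 does not apply)
  yulvumpomlud → yulvumpomlut   [unconditioned shift]
  giving Pamol yulvumpomlut.
The other candidates each miss or misapply at least one Pamol change.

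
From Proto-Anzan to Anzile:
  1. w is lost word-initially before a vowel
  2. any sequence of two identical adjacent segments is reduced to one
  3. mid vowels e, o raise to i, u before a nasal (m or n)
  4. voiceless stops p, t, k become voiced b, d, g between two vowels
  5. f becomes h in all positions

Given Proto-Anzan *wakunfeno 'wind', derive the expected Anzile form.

agunhino

Anzile: start from *wakunfeno.
  rule 1 (glide loss): wakunfeno → akunfeno
  rule 2: no change — akunfeno
  rule 3 (pre-nasal raising): akunfeno → akunfino
  rule 4 (intervocalic voicing): akunfino → agunfino
  rule 5 (unconditioned shift): agunfino → agunhino
  ⇒ Anzile agunhino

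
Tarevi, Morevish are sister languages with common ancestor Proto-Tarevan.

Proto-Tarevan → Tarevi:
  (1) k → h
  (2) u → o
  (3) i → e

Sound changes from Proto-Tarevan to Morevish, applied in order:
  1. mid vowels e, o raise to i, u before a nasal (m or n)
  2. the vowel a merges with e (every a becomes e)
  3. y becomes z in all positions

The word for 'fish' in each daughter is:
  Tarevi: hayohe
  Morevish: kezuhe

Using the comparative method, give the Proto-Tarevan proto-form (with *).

Position 4: Tarevi has o, Morevish has u. Taking the neighbouring segments as reconstructed: Tarevi o could go back to *o or *u; Morevish u can only go back to *u — the one source consistent with every daughter is *u.
Position 1: Tarevi has h, Morevish has k. Morevish preserves k here (none of its changes turn any other segment into k), so the proto-segment is *k.
This points to *kayuhe. Verify forward in each daughter:
Tarevi: *kayuhe > hayuhe > hayohe  (by unconditioned shift, vowel merger)
Morevish: *kayuhe > keyuhe > kezuhe  (by vowel merger, unconditioned shift)
No other proto-form is consistent with every reflex, so the reconstruction is *kayuhe.

*kayuhe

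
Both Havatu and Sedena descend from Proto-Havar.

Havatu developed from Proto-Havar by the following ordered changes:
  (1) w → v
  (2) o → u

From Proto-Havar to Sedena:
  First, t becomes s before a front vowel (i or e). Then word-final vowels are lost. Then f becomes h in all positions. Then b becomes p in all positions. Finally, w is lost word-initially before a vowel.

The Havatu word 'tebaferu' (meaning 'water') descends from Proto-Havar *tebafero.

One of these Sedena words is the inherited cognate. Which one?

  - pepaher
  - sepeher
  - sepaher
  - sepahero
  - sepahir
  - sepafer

Sedena: start from *tebafero.
  rule 1 (palatalisation): tebafero → sebafero
  rule 2 (apocope): sebafero → sebafer
  rule 3 (unconditioned shift): sebafer → sebaher
  rule 4 (unconditioned shift): sebaher → sepaher
  rule 5: no change — sepaher
  ⇒ Sedena sepaher
Only 'sepaher' matches the regular Sedena development of *tebafero.

sepaher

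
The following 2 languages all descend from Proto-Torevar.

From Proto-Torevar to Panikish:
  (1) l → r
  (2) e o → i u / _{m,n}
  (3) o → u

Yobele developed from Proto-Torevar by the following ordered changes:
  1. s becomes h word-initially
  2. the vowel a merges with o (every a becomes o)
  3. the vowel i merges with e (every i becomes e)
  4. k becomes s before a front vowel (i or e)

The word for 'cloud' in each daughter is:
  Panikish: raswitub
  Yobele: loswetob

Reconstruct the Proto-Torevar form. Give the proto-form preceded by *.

*laswitob

Position 2: Panikish has a, Yobele has o. Panikish preserves a here (none of its changes turn any other segment into a), so the proto-segment is *a.
Position 7: Panikish has u, Yobele has o. Taking the neighbouring segments as reconstructed: Panikish u could go back to *o or *u; Yobele o could go back to *a or *o — the one source consistent with every daughter is *o.
Position 1: Panikish has r, Yobele has l. Yobele preserves l here (none of its changes turn any other segment into l), so the proto-segment is *l.
Verify the candidate proto-form against each daughter:
Panikish: *laswitob > raswitob > raswitub  (by unconditioned shift, vowel merger)
Yobele: *laswitob
  laswitob (rule 1 does not apply)
  laswitob → loswitob   [vowel merger]
  loswitob → loswetob   [vowel merger]
  loswetob (rule 4 does not apply)
  giving Yobele loswetob.
Only *laswitob yields all of Panikish raswitub, Yobele loswetob.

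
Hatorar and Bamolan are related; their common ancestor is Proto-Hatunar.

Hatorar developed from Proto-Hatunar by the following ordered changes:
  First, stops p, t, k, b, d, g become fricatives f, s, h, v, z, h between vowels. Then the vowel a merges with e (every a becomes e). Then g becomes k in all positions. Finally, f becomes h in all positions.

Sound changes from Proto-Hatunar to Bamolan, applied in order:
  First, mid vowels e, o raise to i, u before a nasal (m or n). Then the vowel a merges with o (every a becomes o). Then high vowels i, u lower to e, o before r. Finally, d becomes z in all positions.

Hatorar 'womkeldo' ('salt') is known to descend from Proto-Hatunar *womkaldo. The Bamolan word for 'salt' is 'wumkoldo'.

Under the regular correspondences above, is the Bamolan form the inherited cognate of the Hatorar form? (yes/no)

Derive the expected Bamolan reflex of *womkaldo:
Bamolan: *womkaldo
  womkaldo → wumkaldo   [pre-nasal raising]
  wumkaldo → wumkoldo   [vowel merger]
  wumkoldo (rule 3 does not apply)
  wumkoldo → wumkolzo   [unconditioned shift]
  giving Bamolan wumkolzo.
The regular Bamolan reflex would be 'wumkolzo', but the attested form is 'wumkoldo'. The correspondence is irregular, so they are not cognates (the Bamolan form has a different source).

no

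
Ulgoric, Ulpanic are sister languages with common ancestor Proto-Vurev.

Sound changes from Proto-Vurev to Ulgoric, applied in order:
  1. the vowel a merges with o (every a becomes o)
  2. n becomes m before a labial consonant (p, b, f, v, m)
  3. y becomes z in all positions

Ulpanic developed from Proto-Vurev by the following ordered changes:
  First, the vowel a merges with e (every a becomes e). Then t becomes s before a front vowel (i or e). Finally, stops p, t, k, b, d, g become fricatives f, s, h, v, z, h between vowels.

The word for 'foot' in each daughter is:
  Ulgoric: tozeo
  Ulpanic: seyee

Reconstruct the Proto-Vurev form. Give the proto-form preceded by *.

*tayea

Position 3: Ulgoric has z, Ulpanic has y. Ulpanic preserves y here (none of its changes turn any other segment into y), so the proto-segment is *y.
Position 2: Ulgoric has o, Ulpanic has e. Taking the neighbouring segments as reconstructed: Ulgoric o could go back to *a or *o; Ulpanic e could go back to *a or *e — the one source consistent with every daughter is *a.
Continuing position by position gives *tayea; check it forward:
Ulgoric: *tayea > toyeo > tozeo  (by vowel merger, unconditioned shift)
Ulpanic: *tayea > teyee > seyee  (by vowel merger, palatalisation)
*tayea is the unique common source.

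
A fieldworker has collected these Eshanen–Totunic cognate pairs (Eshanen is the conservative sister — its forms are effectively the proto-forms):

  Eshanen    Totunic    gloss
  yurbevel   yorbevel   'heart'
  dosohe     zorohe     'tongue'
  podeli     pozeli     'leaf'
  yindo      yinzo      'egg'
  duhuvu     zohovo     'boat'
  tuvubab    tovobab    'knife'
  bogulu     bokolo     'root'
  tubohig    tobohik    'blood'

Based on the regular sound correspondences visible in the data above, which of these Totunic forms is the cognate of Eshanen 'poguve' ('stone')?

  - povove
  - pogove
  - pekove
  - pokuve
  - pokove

pokove

bogulu ~ bokolo — Eshanen g corresponds to Totunic k between vowels (before a back vowel).
duhuvu ~ zohovo, tuvubab ~ tovobab — Eshanen u corresponds to Totunic o after a consonant, before a labial obstruent.
Applying these to Eshanen 'poguve':
  poguve → pokuve   (g→k between vowels (before a back vowel))
  pokuve → pokove   (u→o after a consonant, before a labial obstruent)
So the Totunic cognate is 'pokove'.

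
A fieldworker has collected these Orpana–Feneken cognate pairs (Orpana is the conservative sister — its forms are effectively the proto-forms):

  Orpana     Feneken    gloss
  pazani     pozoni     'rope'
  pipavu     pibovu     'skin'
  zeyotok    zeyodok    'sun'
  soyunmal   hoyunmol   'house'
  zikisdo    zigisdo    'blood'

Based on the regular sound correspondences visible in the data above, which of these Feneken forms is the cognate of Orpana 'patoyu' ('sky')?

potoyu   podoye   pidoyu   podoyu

podoyu

pazani ~ pozoni, soyunmal ~ hoyunmol — Orpana a corresponds to Feneken o after a consonant, before a consonant other than r, m, n, p, b, f, v.
zeyotok ~ zeyodok — Orpana t corresponds to Feneken d between vowels (before a back vowel).
Applying these to Orpana 'patoyu':
  patoyu → potoyu   (a→o after a consonant, before a consonant other than r, m, n, p, b, f, v)
  potoyu → podoyu   (t→d between vowels (before a back vowel))
So the Feneken cognate is 'podoyu'.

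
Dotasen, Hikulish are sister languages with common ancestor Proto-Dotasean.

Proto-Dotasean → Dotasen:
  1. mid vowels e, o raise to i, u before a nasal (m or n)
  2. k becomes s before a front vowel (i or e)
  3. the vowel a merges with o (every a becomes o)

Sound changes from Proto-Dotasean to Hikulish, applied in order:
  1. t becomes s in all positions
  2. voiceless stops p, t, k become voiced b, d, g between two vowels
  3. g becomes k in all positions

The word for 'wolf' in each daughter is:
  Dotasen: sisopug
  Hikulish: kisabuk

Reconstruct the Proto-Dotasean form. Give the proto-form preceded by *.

Position 1: Dotasen has s, Hikulish has k. Taking the neighbouring segments as reconstructed: Dotasen s could go back to *k or *s; Hikulish k could go back to *k or *g — the one source consistent with every daughter is *k.
Position 7: Dotasen has g, Hikulish has k. Dotasen preserves g here (none of its changes turn any other segment into g), so the proto-segment is *g.
Position 5: Dotasen has p, Hikulish has b. Dotasen preserves p here (none of its changes turn any other segment into p), so the proto-segment is *p.
Continuing position by position gives *kisapug; check it forward:
Dotasen: *kisapug > sisapug > sisopug  (by palatalisation, vowel merger)
Hikulish: *kisapug > kisabug > kisabuk  (by intervocalic voicing, unconditioned shift)
No other proto-form is consistent with every reflex, so the reconstruction is *kisapug.

*kisapug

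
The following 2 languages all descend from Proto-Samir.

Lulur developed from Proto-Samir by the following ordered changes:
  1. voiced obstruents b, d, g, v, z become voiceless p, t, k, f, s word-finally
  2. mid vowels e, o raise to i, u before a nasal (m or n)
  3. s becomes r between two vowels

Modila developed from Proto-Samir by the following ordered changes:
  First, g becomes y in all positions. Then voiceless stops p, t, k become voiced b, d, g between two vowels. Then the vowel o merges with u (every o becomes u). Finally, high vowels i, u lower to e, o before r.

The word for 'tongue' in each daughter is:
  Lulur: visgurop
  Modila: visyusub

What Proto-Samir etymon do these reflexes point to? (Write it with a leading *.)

*visgusob

Position 6: Lulur has r, Modila has s. Modila preserves s here (none of its changes turn any other segment into s), so the proto-segment is *s.
Position 7: Lulur has o, Modila has u. Lulur preserves o here (none of its changes turn any other segment into o), so the proto-segment is *o.
Verify the candidate proto-form against each daughter:
Lulur: *visgusob > visgusop > visgurop  (by final devoicing, rhotacism)
Modila: *visgusob > visyusob > visyusub  (by unconditioned shift, vowel merger)
Only *visgusob yields all of Lulur visgurop, Modila visyusub.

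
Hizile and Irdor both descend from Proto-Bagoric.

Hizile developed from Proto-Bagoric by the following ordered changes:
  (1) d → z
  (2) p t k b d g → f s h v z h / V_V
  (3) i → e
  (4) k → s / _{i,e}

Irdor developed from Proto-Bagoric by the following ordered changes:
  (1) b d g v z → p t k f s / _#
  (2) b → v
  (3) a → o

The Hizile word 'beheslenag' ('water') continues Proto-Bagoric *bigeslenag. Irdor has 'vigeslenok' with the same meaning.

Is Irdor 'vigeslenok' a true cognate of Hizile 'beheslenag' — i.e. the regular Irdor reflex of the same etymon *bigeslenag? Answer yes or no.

yes

Derive the expected Irdor reflex of *bigeslenag:
Irdor: *bigeslenag > bigeslenak > vigeslenak > vigeslenok  (by final devoicing, unconditioned shift, vowel merger)
Irdor 'vigeslenok' matches the regular reflex exactly, so the pair is cognate.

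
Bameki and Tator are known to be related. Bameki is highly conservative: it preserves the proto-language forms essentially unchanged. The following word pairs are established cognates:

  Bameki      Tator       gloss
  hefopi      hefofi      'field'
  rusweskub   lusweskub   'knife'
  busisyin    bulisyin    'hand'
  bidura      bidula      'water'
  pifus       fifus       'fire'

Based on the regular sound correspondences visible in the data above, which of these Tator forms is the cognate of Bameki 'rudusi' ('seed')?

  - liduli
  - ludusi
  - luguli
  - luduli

rusweskub ~ lusweskub — Bameki r corresponds to Tator l word-initially before a back vowel.
busisyin ~ bulisyin — Bameki s corresponds to Tator l between vowels (before a front vowel).
Applying these to Bameki 'rudusi':
  rudusi → ludusi   (r→l word-initially before a back vowel)
  ludusi → luduli   (s→l between vowels (before a front vowel))
So the Tator cognate is 'luduli'.

luduli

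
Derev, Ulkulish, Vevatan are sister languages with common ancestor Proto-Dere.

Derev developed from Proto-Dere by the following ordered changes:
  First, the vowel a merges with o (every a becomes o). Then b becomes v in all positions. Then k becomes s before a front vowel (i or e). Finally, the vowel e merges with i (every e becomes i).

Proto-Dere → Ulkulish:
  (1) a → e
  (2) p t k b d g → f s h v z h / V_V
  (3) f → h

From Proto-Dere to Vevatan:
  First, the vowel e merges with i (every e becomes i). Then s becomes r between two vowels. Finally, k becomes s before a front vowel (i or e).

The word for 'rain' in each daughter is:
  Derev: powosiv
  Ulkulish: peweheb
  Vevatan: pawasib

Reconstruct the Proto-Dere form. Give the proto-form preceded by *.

*pawakeb

Position 7: Derev has v, Ulkulish has b, Vevatan has b. Ulkulish preserves b here (none of its changes turn any other segment into b), so the proto-segment is *b.
Position 5: Derev has s, Ulkulish has h, Vevatan has s. Taking the neighbouring segments as reconstructed: Derev s could go back to *k or *s; Ulkulish h could go back to *p or *k or *g or *f or *h; Vevatan s can only go back to *k — the one source consistent with every daughter is *k.
Verify the candidate proto-form against each daughter:
Derev: *pawakeb > powokeb > powokev > powosev > powosiv  (by vowel merger, unconditioned shift, palatalisation, vowel merger)
Ulkulish: *pawakeb
  pawakeb → pewekeb   [vowel merger]
  pewekeb → peweheb   [intervocalic lenition]
  peweheb (rule 3 does not apply)
  giving Ulkulish peweheb.
Vevatan: *pawakeb > pawakib > pawasib  (by vowel merger, palatalisation)
*pawakeb is the unique common source.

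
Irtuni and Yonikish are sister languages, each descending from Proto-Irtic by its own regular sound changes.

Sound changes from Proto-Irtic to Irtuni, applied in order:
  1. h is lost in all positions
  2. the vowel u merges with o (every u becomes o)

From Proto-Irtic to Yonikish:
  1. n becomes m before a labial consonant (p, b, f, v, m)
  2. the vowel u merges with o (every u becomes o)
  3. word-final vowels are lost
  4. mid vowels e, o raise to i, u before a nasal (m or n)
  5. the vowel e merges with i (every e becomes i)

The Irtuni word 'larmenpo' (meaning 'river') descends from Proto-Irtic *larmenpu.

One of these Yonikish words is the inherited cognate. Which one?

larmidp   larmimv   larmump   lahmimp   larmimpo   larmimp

Yonikish: *larmenpu
  larmenpu → larmempu   [nasal place assimilation]
  larmempu → larmempo   [vowel merger]
  larmempo → larmemp   [apocope]
  larmemp → larmimp   [pre-nasal raising]
  larmimp (rule 5 does not apply)
  giving Yonikish larmimp.

larmimp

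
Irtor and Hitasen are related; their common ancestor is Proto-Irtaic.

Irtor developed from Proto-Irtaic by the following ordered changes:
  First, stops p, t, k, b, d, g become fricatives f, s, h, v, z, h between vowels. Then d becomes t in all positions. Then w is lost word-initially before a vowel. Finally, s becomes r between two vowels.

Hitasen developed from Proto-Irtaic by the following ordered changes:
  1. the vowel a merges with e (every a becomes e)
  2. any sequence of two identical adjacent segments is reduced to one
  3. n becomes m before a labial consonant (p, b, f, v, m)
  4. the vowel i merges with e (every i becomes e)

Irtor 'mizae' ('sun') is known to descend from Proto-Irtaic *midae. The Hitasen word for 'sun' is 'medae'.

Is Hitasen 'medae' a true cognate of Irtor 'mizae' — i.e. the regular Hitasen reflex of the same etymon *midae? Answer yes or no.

no

Derive the expected Hitasen reflex of *midae:
Hitasen: *midae
  midae → midee   [vowel merger]
  midee → mide   [degemination]
  mide (rule 3 does not apply)
  mide → mede   [vowel merger]
  giving Hitasen mede.
The regular Hitasen reflex would be 'mede', but the attested form is 'medae'. The correspondence is irregular, so they are not cognates (the Hitasen form has a different source).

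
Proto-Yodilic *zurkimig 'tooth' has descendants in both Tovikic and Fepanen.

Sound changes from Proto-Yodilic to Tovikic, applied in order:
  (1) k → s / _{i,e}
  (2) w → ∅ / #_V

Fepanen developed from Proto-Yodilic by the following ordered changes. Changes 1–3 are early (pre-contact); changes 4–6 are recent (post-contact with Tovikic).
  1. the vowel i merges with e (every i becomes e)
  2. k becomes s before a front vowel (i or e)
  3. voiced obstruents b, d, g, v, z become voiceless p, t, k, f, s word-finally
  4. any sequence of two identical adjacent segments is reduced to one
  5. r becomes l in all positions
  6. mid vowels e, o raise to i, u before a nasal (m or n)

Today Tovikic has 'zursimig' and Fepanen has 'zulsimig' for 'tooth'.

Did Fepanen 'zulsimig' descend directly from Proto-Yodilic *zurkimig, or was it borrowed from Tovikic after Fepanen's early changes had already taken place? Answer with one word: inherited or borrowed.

borrowed

If inherited, *zurkimig would pass through all of Fepanen's changes:
Fepanen: start from *zurkimig.
  rule 1 (vowel merger): zurkimig → zurkemeg
  rule 2 (palatalisation): zurkemeg → zursemeg
  rule 3 (final devoicing): zursemeg → zursemek
  rule 4: no change — zursemek
  rule 5 (unconditioned shift): zursemek → zulsemek
  rule 6 (pre-nasal raising): zulsemek → zulsimek
  ⇒ Fepanen zulsimek
If borrowed from Tovikic 'zursimig' after the early changes, it would undergo only the recent ones:
  rule 4 (degemination): no change (zursimig)
  rule 5 (unconditioned shift): zursimig → zulsimig
  rule 6 (pre-nasal raising): no change (zulsimig)
  ⇒ as a loan: zulsimig
Fepanen 'zulsimig' matches the loan outcome 'zulsimig', not the inherited 'zulsimek' — it skipped the early Fepanen changes, so it was borrowed from Tovikic.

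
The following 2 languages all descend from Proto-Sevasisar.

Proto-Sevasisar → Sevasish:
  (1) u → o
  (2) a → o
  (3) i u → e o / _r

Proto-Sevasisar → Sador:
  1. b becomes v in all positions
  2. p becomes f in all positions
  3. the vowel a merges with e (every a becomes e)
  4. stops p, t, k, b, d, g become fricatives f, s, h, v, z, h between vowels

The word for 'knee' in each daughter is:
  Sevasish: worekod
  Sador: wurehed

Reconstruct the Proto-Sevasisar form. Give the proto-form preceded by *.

*wurekad

Position 2: Sevasish has o, Sador has u. Sador preserves u here (none of its changes turn any other segment into u), so the proto-segment is *u.
Position 5: Sevasish has k, Sador has h. Sevasish preserves k here (none of its changes turn any other segment into k), so the proto-segment is *k.
Position 6: Sevasish has o, Sador has e. Taking the neighbouring segments as reconstructed: Sevasish o could go back to *a or *o or *u; Sador e could go back to *a or *e — the one source consistent with every daughter is *a.
Continuing position by position gives *wurekad; check it forward:
Sevasish: *wurekad > worekad > worekod  (by vowel merger, vowel merger)
Sador: *wurekad > wureked > wurehed  (by vowel merger, intervocalic lenition)
No other proto-form is consistent with every reflex, so the reconstruction is *wurekad.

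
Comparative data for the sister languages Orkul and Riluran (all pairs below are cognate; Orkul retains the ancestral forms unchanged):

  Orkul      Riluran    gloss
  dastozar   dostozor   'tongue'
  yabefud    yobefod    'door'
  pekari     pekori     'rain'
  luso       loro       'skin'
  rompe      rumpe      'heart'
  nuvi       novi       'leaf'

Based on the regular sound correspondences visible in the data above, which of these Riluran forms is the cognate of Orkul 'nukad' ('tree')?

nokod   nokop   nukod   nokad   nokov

yabefud ~ yobefod, luso ~ loro — Orkul u corresponds to Riluran o after a consonant, before a consonant other than r, m, n, p, b, f, v.
dastozar ~ dostozor — Orkul a corresponds to Riluran o after a consonant, before a consonant other than r, m, n, p, b, f, v.
Applying these to Orkul 'nukad':
  nukad → nokad   (u→o after a consonant, before a consonant other than r, m, n, p, b, f, v)
  nokad → nokod   (a→o after a consonant, before a consonant other than r, m, n, p, b, f, v)
So the Riluran cognate is 'nokod'.

nokod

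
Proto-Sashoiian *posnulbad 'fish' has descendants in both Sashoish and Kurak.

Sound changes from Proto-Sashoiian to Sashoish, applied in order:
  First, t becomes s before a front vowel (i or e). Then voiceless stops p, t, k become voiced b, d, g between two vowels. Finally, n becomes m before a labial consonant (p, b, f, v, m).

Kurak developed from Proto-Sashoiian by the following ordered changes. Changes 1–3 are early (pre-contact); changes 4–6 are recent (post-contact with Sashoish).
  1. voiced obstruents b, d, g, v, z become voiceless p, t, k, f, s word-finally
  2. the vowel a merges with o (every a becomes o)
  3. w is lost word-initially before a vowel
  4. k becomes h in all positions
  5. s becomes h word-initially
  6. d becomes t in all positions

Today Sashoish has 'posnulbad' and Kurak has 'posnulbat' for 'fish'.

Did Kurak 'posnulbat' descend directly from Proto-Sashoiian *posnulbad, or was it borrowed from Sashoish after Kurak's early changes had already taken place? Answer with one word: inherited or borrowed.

borrowed

If inherited, *posnulbad would pass through all of Kurak's changes:
Kurak: *posnulbad > posnulbat > posnulbot  (by final devoicing, vowel merger)
If borrowed from Sashoish 'posnulbad' after the early changes, it would undergo only the recent ones:
  rule 4 (unconditioned shift): no change (posnulbad)
  rule 5 (debuccalisation): no change (posnulbad)
  rule 6 (unconditioned shift): posnulbad → posnulbat
  ⇒ as a loan: posnulbat
Kurak 'posnulbat' matches the loan outcome 'posnulbat', not the inherited 'posnulbot' — it skipped the early Kurak changes, so it was borrowed from Sashoish.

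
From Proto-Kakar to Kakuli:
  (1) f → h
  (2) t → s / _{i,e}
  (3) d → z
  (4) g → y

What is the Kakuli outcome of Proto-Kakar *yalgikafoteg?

yalyikahosey

Kakuli: start from *yalgikafoteg.
  rule 1 (unconditioned shift): yalgikafoteg → yalgikahoteg
  rule 2 (palatalisation): yalgikahoteg → yalgikahoseg
  rule 3: no change — yalgikahoseg
  rule 4 (unconditioned shift): yalgikahoseg → yalyikahosey
  ⇒ Kakuli yalyikahosey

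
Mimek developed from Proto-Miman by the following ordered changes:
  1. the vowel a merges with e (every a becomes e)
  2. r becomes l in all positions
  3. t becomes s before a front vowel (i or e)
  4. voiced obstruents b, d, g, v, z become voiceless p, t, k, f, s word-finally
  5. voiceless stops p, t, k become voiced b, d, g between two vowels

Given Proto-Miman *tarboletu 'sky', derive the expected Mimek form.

selboledu

Mimek: *tarboletu
  tarboletu → terboletu   [vowel merger]
  terboletu → telboletu   [unconditioned shift]
  telboletu → selboletu   [palatalisation]
  selboletu (rule 4 does not apply)
  selboletu → selboledu   [intervocalic voicing]
  giving Mimek selboledu.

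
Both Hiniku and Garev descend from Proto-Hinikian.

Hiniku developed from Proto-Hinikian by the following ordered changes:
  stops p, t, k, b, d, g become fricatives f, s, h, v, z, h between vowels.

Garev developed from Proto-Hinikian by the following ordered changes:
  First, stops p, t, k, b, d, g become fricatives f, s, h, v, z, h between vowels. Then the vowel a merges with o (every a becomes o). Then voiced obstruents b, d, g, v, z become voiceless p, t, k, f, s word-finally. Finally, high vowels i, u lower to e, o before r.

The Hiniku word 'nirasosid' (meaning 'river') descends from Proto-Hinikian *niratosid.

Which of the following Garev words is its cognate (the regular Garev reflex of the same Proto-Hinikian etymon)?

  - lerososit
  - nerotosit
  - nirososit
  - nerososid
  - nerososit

nerososit

Garev: *niratosid > nirasosid > nirososid > nirososit > nerososit  (by intervocalic lenition, vowel merger, final devoicing, pre-rhotic lowering)
Among the options, 'nerososit' alone shows every Garev change applied in order.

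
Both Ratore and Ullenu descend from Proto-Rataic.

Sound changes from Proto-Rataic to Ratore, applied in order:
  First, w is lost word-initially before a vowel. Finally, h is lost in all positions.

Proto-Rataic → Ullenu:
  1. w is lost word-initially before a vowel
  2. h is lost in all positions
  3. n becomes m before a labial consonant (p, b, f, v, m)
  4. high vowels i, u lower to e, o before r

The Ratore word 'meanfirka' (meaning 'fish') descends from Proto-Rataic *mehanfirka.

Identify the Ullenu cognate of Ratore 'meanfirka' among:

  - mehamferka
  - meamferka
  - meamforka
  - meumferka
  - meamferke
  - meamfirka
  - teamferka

Ullenu: start from *mehanfirka.
  rule 1: no change — mehanfirka
  rule 2 (h-loss): mehanfirka → meanfirka
  rule 3 (nasal place assimilation): meanfirka → meamfirka
  rule 4 (pre-rhotic lowering): meamfirka → meamferka
  ⇒ Ullenu meamferka
The other candidates each miss or misapply at least one Ullenu change.

meamferka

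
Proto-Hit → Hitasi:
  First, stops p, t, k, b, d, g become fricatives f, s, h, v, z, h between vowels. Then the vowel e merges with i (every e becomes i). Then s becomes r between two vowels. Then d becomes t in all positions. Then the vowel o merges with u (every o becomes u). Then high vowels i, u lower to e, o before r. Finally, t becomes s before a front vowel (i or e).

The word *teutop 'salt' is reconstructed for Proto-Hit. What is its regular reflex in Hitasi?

Hitasi: *teutop
  teutop → teusop   [intervocalic lenition]
  teusop → tiusop   [vowel merger]
  tiusop → tiurop   [rhotacism]
  tiurop (rule 4 does not apply)
  tiurop → tiurup   [vowel merger]
  tiurup → tiorup   [pre-rhotic lowering]
  tiorup → siorup   [palatalisation]
  giving Hitasi siorup.

siorup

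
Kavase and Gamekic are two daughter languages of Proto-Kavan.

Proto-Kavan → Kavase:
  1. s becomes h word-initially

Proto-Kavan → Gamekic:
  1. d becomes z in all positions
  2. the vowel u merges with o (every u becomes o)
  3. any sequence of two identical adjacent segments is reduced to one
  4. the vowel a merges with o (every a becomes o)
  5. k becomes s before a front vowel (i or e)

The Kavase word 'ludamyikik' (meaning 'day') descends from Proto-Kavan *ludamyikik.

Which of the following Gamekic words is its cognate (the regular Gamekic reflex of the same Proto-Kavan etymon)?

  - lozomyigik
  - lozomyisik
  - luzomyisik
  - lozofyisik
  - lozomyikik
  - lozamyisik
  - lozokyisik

lozomyisik

Gamekic: start from *ludamyikik.
  rule 1 (unconditioned shift): ludamyikik → luzamyikik
  rule 2 (vowel merger): luzamyikik → lozamyikik
  rule 3: no change — lozamyikik
  rule 4 (vowel merger): lozamyikik → lozomyikik
  rule 5 (palatalisation): lozomyikik → lozomyisik
  ⇒ Gamekic lozomyisik
Only 'lozomyisik' matches the regular Gamekic development of *ludamyikik.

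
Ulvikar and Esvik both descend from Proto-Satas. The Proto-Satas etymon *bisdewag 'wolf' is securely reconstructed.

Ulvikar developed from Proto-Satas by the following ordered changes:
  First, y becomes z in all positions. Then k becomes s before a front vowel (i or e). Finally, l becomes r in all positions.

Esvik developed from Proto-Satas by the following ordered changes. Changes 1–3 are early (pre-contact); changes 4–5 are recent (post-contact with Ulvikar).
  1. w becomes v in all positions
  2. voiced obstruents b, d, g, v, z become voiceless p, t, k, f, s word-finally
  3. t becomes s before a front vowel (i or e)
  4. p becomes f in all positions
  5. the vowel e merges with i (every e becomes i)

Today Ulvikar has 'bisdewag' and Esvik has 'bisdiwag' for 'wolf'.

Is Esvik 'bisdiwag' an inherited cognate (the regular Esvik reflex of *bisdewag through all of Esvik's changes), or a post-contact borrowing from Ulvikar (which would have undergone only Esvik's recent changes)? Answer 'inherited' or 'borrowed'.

If inherited, *bisdewag would pass through all of Esvik's changes:
Esvik: start from *bisdewag.
  rule 1 (unconditioned shift): bisdewag → bisdevag
  rule 2 (final devoicing): bisdevag → bisdevak
  rule 3: no change — bisdevak
  rule 4: no change — bisdevak
  rule 5 (vowel merger): bisdevak → bisdivak
  ⇒ Esvik bisdivak
If borrowed from Ulvikar 'bisdewag' after the early changes, it would undergo only the recent ones:
  rule 4 (unconditioned shift): no change (bisdewag)
  rule 5 (vowel merger): bisdewag → bisdiwag
  ⇒ as a loan: bisdiwag
Esvik 'bisdiwag' matches the loan outcome 'bisdiwag', not the inherited 'bisdivak' — it skipped the early Esvik changes, so it was borrowed from Ulvikar.

borrowed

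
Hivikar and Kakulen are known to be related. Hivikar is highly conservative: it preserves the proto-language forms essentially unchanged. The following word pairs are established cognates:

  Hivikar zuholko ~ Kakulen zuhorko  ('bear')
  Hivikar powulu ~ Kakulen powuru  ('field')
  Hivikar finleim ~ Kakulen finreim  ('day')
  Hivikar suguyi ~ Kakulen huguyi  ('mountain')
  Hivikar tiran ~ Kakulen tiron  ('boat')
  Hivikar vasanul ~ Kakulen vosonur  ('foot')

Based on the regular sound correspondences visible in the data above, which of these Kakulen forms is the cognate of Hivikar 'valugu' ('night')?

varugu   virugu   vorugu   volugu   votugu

vasanul ~ vosonur — Hivikar a corresponds to Kakulen o after a consonant, before a consonant other than r, m, n, p, b, f, v.
powulu ~ powuru — Hivikar l corresponds to Kakulen r between vowels (before a back vowel).
Applying these to Hivikar 'valugu':
  valugu → volugu   (a→o after a consonant, before a consonant other than r, m, n, p, b, f, v)
  volugu → vorugu   (l→r between vowels (before a back vowel))
So the Kakulen cognate is 'vorugu'.

vorugu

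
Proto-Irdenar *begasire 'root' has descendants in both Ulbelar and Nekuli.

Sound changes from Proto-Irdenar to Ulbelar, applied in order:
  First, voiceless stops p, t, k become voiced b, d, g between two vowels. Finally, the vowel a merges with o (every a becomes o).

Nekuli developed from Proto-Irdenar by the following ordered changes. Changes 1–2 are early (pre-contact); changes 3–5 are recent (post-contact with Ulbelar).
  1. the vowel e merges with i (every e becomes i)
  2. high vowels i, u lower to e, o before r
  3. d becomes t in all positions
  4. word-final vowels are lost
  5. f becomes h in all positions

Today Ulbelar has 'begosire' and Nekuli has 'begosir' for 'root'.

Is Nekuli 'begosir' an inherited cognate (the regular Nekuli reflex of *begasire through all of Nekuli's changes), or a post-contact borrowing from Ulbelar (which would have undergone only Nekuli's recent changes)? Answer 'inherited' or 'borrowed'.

borrowed

If inherited, *begasire would pass through all of Nekuli's changes:
Nekuli: *begasire
  begasire → bigasiri   [vowel merger]
  bigasiri → bigaseri   [pre-rhotic lowering]
  bigaseri (rule 3 does not apply)
  bigaseri → bigaser   [apocope]
  bigaser (rule 5 does not apply)
  giving Nekuli bigaser.
If borrowed from Ulbelar 'begosire' after the early changes, it would undergo only the recent ones:
  rule 3 (unconditioned shift): no change (begosire)
  rule 4 (apocope): begosire → begosir
  rule 5 (unconditioned shift): no change (begosir)
  ⇒ as a loan: begosir
Nekuli 'begosir' matches the loan outcome 'begosir', not the inherited 'bigaser' — it skipped the early Nekuli changes, so it was borrowed from Ulbelar.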